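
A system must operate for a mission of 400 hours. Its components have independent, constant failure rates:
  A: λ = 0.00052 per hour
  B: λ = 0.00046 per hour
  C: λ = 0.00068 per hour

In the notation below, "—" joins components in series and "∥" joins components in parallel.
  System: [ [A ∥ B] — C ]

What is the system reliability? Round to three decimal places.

R(A) = exp(−0.00052 × 400) = 0.81221
R(B) = exp(−0.00046 × 400) = 0.83194
R(C) = exp(−0.00068 × 400) = 0.76185
Parallel (A and B): 1 − (1 − 0.81221)(1 − 0.83194) = 0.96844
Series ([0.96844] and C): 0.96844 × 0.76185 = 0.738

0.738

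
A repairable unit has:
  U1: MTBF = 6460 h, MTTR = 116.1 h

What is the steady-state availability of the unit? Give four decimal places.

0.9823

A(U1) = MTBF/(MTBF+MTTR) = 6460/(6460+116.1) = 0.9823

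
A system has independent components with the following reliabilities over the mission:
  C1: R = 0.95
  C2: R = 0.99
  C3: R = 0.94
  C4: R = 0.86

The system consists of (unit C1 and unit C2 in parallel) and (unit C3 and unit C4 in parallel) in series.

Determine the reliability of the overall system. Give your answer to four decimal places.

0.9911

Parallel (C1 and C2): 1 − (1 − 0.950000)(1 − 0.990000) = 0.999500
Parallel (C3 and C4): 1 − (1 − 0.940000)(1 − 0.860000) = 0.991600
Series ([0.999500] and [0.991600]): 0.999500 × 0.991600 = 0.9911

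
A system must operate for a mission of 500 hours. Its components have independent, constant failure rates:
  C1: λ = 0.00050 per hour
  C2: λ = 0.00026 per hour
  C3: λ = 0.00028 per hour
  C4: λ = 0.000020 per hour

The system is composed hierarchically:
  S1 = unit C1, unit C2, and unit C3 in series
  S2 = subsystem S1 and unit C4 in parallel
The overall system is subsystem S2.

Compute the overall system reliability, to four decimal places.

R(C1) = exp(−0.00050 × 500) = 0.778801
R(C2) = exp(−0.00026 × 500) = 0.878095
R(C3) = exp(−0.00028 × 500) = 0.869358
R(C4) = exp(−0.000020 × 500) = 0.990050
Series (C1, C2, and C3): 0.778801 × 0.878095 × 0.869358 = 0.594520
Parallel ([0.594520] and C4): 1 − (1 − 0.594520)(1 − 0.990050) = 0.9960

0.9960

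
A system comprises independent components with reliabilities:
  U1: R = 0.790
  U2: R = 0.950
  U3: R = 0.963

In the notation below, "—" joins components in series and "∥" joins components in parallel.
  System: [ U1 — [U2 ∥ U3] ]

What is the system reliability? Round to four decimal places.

Parallel (U2 and U3): 1 − (1 − 0.950000)(1 − 0.963000) = 0.998150
Series (U1 and [0.998150]): 0.790000 × 0.998150 = 0.7885

0.7885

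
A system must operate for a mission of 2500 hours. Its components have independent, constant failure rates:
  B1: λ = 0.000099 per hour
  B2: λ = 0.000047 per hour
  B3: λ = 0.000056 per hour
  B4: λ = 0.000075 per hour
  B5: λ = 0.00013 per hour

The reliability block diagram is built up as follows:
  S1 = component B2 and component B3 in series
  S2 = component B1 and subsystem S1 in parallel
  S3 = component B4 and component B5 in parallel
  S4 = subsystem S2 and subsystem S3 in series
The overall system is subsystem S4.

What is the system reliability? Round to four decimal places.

R(B1) = exp(−0.000099 × 2500) = 0.780750
R(B2) = exp(−0.000047 × 2500) = 0.889141
R(B3) = exp(−0.000056 × 2500) = 0.869358
R(B4) = exp(−0.000075 × 2500) = 0.829029
R(B5) = exp(−0.00013 × 2500) = 0.722527
Series (B2 and B3): 0.889141 × 0.869358 = 0.772982
Parallel (B1 and [0.772982]): 1 − (1 − 0.780750)(1 − 0.772982) = 0.950226
Parallel (B4 and B5): 1 − (1 − 0.829029)(1 − 0.722527) = 0.952560
Series ([0.950226] and [0.952560]): 0.950226 × 0.952560 = 0.9051

0.9051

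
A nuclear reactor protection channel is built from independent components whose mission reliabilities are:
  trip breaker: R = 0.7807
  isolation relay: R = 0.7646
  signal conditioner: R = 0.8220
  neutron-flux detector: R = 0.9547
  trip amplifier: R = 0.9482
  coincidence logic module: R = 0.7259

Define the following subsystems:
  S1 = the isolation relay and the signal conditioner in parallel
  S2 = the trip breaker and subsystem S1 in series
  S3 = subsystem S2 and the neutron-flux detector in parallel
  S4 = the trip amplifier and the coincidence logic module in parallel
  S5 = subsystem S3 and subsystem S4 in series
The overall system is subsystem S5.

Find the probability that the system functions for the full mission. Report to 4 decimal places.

0.9745

Parallel (isolation relay and signal conditioner): 1 − (1 − 0.764600)(1 − 0.822000) = 0.958099
Series (trip breaker and [0.958099]): 0.780700 × 0.958099 = 0.747988
Parallel ([0.747988] and neutron-flux detector): 1 − (1 − 0.747988)(1 − 0.954700) = 0.988584
Parallel (trip amplifier and coincidence logic module): 1 − (1 − 0.948200)(1 − 0.725900) = 0.985802
Series ([0.988584] and [0.985802]): 0.988584 × 0.985802 = 0.9745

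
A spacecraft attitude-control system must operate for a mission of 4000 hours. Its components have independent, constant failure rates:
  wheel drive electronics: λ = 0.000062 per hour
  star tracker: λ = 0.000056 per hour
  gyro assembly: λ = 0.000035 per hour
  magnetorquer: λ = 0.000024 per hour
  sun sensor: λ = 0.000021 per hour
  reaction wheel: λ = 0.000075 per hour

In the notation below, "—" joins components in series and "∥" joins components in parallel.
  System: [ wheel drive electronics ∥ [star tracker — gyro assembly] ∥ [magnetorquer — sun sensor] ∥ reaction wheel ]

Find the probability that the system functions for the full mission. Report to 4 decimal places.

0.9971

R(wheel drive electronics) = exp(−0.000062 × 4000) = 0.780360
R(star tracker) = exp(−0.000056 × 4000) = 0.799315
R(gyro assembly) = exp(−0.000035 × 4000) = 0.869358
R(magnetorquer) = exp(−0.000024 × 4000) = 0.908464
R(sun sensor) = exp(−0.000021 × 4000) = 0.919431
R(reaction wheel) = exp(−0.000075 × 4000) = 0.740818
Series (star tracker and gyro assembly): 0.799315 × 0.869358 = 0.694891
Series (magnetorquer and sun sensor): 0.908464 × 0.919431 = 0.835270
Parallel (wheel drive electronics, [0.694891], [0.835270], and reaction wheel): 1 − (1 − 0.780360)(1 − 0.694891)(1 − 0.835270)(1 − 0.740818) = 0.9971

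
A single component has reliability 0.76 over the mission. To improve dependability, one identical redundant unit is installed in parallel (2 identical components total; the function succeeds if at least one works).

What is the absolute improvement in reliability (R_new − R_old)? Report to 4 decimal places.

R_before = 0.76
R_after = 1 − (1 − 0.76)^2 = 0.9424
ΔR = 0.9424 − 0.76 = 0.1824

0.1824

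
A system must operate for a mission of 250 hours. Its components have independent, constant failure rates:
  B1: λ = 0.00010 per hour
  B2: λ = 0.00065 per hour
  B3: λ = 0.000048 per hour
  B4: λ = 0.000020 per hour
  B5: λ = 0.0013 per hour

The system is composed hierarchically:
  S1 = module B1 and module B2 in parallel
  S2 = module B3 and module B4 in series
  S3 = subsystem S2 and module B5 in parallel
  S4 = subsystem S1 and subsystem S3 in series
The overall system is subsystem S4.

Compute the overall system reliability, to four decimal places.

R(B1) = exp(−0.00010 × 250) = 0.975310
R(B2) = exp(−0.00065 × 250) = 0.850016
R(B3) = exp(−0.000048 × 250) = 0.988072
R(B4) = exp(−0.000020 × 250) = 0.995012
R(B5) = exp(−0.0013 × 250) = 0.722527
Parallel (B1 and B2): 1 − (1 − 0.975310)(1 − 0.850016) = 0.996297
Series (B3 and B4): 0.988072 × 0.995012 = 0.983143
Parallel ([0.983143] and B5): 1 − (1 − 0.983143)(1 − 0.722527) = 0.995323
Series ([0.996297] and [0.995323]): 0.996297 × 0.995323 = 0.9916

0.9916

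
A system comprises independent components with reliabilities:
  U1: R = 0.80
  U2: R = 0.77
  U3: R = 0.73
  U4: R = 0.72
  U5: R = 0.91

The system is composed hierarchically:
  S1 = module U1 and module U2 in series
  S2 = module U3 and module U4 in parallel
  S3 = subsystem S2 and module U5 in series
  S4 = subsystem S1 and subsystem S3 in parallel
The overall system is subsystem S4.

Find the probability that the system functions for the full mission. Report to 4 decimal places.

0.9390

Series (U1 and U2): 0.800000 × 0.770000 = 0.616000
Parallel (U3 and U4): 1 − (1 − 0.730000)(1 − 0.720000) = 0.924400
Series ([0.924400] and U5): 0.924400 × 0.910000 = 0.841204
Parallel ([0.616000] and [0.841204]): 1 − (1 − 0.616000)(1 − 0.841204) = 0.9390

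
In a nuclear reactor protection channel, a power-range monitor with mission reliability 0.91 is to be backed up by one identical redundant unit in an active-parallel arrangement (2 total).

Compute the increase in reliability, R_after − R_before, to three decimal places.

R_before = 0.91
R_after = 1 − (1 − 0.91)^2 = 0.992
ΔR = 0.992 − 0.91 = 0.082

0.082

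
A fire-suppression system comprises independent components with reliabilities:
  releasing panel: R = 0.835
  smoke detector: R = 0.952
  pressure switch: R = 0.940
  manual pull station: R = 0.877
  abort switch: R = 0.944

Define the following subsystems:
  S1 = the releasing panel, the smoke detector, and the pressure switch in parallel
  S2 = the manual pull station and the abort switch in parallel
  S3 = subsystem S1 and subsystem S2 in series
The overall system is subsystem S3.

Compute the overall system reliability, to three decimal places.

0.993

Parallel (releasing panel, smoke detector, and pressure switch): 1 − (1 − 0.83500)(1 − 0.95200)(1 − 0.94000) = 0.99952
Parallel (manual pull station and abort switch): 1 − (1 − 0.87700)(1 − 0.94400) = 0.99311
Series ([0.99952] and [0.99311]): 0.99952 × 0.99311 = 0.993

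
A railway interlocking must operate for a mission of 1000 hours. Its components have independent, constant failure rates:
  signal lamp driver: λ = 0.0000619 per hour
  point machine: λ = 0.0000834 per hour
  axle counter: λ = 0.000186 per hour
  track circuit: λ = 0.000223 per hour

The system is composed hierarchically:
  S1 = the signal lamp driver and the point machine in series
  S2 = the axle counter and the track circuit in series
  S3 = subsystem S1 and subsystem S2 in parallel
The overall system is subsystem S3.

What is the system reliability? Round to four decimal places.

R(signal lamp driver) = exp(−0.0000619 × 1000) = 0.939977
R(point machine) = exp(−0.0000834 × 1000) = 0.919983
R(axle counter) = exp(−0.000186 × 1000) = 0.830274
R(track circuit) = exp(−0.000223 × 1000) = 0.800115
Series (signal lamp driver and point machine): 0.939977 × 0.919983 = 0.864763
Series (axle counter and track circuit): 0.830274 × 0.800115 = 0.664315
Parallel ([0.864763] and [0.664315]): 1 − (1 − 0.864763)(1 − 0.664315) = 0.9546

0.9546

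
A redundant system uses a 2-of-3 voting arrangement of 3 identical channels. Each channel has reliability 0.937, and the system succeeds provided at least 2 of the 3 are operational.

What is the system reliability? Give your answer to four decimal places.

0.9886

R = Σ_{i=2}^{3} C(3,i) p^i (1−p)^{3−i} with p = 0.937
C(3,2)·0.937^2·0.063^1 = 0.165936
C(3,3)·0.937^3·0.063^0 = 0.822657
Sum = 0.9886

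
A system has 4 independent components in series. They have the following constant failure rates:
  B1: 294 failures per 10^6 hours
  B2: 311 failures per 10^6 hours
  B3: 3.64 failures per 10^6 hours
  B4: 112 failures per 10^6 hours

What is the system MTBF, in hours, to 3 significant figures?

1390

Series of exponential components: λ_sys = Σ λ_i
λ_sys = 0.000294 + 0.000311 + 0.00000364 + 0.000112 = 7.2064e-04 /h
MTBF = 1 / λ_sys = 1390 h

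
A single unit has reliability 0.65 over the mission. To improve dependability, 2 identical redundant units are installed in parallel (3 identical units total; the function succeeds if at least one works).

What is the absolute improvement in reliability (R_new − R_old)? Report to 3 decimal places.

0.307

R_before = 0.65
R_after = 1 − (1 − 0.65)^3 = 0.957
ΔR = 0.957 − 0.65 = 0.307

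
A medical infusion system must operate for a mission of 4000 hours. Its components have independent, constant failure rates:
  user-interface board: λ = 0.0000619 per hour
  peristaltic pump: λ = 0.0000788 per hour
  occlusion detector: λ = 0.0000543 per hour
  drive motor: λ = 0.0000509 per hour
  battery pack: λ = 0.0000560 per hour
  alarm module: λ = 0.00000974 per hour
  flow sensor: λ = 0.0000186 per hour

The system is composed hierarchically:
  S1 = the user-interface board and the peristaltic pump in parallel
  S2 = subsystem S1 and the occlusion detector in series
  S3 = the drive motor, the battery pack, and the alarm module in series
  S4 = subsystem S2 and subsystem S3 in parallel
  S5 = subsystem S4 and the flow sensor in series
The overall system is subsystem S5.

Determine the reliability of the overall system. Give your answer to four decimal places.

0.8442

R(user-interface board) = exp(−0.0000619 × 4000) = 0.780672
R(peristaltic pump) = exp(−0.0000788 × 4000) = 0.729643
R(occlusion detector) = exp(−0.0000543 × 4000) = 0.804769
R(drive motor) = exp(−0.0000509 × 4000) = 0.815789
R(battery pack) = exp(−0.0000560 × 4000) = 0.799315
R(alarm module) = exp(−0.00000974 × 4000) = 0.961789
R(flow sensor) = exp(−0.0000186 × 4000) = 0.928300
Parallel (user-interface board and peristaltic pump): 1 − (1 − 0.780672)(1 − 0.729643) = 0.940703
Series ([0.940703] and occlusion detector): 0.940703 × 0.804769 = 0.757049
Series (drive motor, battery pack, and alarm module): 0.815789 × 0.799315 × 0.961789 = 0.627156
Parallel ([0.757049] and [0.627156]): 1 − (1 − 0.757049)(1 − 0.627156) = 0.909417
Series ([0.909417] and flow sensor): 0.909417 × 0.928300 = 0.8442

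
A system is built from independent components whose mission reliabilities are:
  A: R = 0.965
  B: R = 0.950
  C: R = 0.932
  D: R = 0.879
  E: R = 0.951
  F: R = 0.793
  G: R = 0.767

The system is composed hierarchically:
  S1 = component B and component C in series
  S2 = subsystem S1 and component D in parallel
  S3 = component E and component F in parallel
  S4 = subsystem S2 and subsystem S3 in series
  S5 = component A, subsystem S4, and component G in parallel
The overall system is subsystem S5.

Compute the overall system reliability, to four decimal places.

Series (B and C): 0.950000 × 0.932000 = 0.885400
Parallel ([0.885400] and D): 1 − (1 − 0.885400)(1 − 0.879000) = 0.986133
Parallel (E and F): 1 − (1 − 0.951000)(1 − 0.793000) = 0.989857
Series ([0.986133] and [0.989857]): 0.986133 × 0.989857 = 0.976131
Parallel (A, [0.976131], and G): 1 − (1 − 0.965000)(1 − 0.976131)(1 − 0.767000) = 0.9998

0.9998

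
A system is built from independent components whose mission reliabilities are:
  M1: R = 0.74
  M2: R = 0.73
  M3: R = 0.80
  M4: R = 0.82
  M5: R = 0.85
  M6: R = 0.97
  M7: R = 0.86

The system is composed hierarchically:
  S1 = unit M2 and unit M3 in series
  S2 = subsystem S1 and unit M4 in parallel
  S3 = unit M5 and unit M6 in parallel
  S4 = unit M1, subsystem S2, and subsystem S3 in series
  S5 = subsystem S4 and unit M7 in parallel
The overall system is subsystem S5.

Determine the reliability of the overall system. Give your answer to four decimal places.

Series (M2 and M3): 0.730000 × 0.800000 = 0.584000
Parallel ([0.584000] and M4): 1 − (1 − 0.584000)(1 − 0.820000) = 0.925120
Parallel (M5 and M6): 1 − (1 − 0.850000)(1 − 0.970000) = 0.995500
Series (M1, [0.925120], and [0.995500]): 0.740000 × 0.925120 × 0.995500 = 0.681508
Parallel ([0.681508] and M7): 1 − (1 − 0.681508)(1 − 0.860000) = 0.9554

0.9554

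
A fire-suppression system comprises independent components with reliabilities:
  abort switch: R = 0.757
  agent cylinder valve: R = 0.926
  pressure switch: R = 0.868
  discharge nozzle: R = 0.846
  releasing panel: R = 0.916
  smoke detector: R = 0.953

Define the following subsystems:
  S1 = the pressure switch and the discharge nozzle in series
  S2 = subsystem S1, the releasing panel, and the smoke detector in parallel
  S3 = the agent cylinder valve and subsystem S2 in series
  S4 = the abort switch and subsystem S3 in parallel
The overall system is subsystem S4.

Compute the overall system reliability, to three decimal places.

Series (pressure switch and discharge nozzle): 0.86800 × 0.84600 = 0.73433
Parallel ([0.73433], releasing panel, and smoke detector): 1 − (1 − 0.73433)(1 − 0.91600)(1 − 0.95300) = 0.99895
Series (agent cylinder valve and [0.99895]): 0.92600 × 0.99895 = 0.92503
Parallel (abort switch and [0.92503]): 1 − (1 − 0.75700)(1 − 0.92503) = 0.982

0.982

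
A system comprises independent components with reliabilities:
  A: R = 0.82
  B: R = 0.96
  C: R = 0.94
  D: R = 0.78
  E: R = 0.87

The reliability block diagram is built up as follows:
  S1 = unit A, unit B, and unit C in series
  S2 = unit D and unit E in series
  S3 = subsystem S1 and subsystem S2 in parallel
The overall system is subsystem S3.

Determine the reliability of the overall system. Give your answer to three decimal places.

Series (A, B, and C): 0.82000 × 0.96000 × 0.94000 = 0.73997
Series (D and E): 0.78000 × 0.87000 = 0.67860
Parallel ([0.73997] and [0.67860]): 1 − (1 − 0.73997)(1 − 0.67860) = 0.916

0.916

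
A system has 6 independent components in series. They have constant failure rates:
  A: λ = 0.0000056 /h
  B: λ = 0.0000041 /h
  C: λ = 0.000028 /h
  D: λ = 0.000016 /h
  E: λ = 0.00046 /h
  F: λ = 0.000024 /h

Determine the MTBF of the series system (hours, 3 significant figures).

Series of exponential components: λ_sys = Σ λ_i
λ_sys = 0.0000056 + 0.0000041 + 0.000028 + 0.000016 + 0.00046 + 0.000024 = 5.3770e-04 /h
MTBF = 1 / λ_sys = 1860 h

1860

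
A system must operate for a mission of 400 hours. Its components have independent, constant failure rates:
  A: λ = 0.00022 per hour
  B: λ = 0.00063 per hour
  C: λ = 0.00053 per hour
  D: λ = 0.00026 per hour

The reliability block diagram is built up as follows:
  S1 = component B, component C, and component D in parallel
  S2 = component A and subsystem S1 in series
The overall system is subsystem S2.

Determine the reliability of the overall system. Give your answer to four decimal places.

R(A) = exp(−0.00022 × 400) = 0.915761
R(B) = exp(−0.00063 × 400) = 0.777245
R(C) = exp(−0.00053 × 400) = 0.808965
R(D) = exp(−0.00026 × 400) = 0.901225
Parallel (B, C, and D): 1 − (1 − 0.777245)(1 − 0.808965)(1 − 0.901225) = 0.995797
Series (A and [0.995797]): 0.915761 × 0.995797 = 0.9119

0.9119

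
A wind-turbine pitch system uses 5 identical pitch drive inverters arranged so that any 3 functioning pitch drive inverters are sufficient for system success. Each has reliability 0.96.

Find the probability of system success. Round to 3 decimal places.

R = Σ_{i=3}^{5} C(5,i) p^i (1−p)^{5−i} with p = 0.96
C(5,3)·0.96^3·0.04^2 = 0.01416
C(5,4)·0.96^4·0.04^1 = 0.16987
C(5,5)·0.96^5·0.04^0 = 0.81537
Sum = 0.999

0.999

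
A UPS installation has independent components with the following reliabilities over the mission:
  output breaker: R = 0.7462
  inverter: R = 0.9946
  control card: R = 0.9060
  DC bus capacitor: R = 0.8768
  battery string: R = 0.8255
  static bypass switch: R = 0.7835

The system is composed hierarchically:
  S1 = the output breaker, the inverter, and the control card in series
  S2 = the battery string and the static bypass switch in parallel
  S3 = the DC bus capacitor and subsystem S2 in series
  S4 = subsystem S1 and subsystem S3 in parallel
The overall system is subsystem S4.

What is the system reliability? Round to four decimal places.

Series (output breaker, inverter, and control card): 0.746200 × 0.994600 × 0.906000 = 0.672406
Parallel (battery string and static bypass switch): 1 − (1 − 0.825500)(1 − 0.783500) = 0.962221
Series (DC bus capacitor and [0.962221]): 0.876800 × 0.962221 = 0.843675
Parallel ([0.672406] and [0.843675]): 1 − (1 − 0.672406)(1 − 0.843675) = 0.9488

0.9488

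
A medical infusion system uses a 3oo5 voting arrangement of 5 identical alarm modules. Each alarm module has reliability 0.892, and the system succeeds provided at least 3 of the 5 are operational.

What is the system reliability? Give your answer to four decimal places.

0.9894

R = Σ_{i=3}^{5} C(5,i) p^i (1−p)^{5−i} with p = 0.892
C(5,3)·0.892^3·0.108^2 = 0.082783
C(5,4)·0.892^4·0.108^1 = 0.341864
C(5,5)·0.892^5·0.108^0 = 0.564708
Sum = 0.9894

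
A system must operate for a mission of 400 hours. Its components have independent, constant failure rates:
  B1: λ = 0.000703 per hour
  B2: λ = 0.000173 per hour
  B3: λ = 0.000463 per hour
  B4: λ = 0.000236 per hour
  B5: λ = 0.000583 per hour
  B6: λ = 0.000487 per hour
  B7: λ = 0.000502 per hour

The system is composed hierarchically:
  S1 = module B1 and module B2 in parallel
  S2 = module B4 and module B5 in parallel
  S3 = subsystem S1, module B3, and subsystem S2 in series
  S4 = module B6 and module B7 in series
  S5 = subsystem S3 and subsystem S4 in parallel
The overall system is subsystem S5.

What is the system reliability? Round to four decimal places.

R(B1) = exp(−0.000703 × 400) = 0.754877
R(B2) = exp(−0.000173 × 400) = 0.933140
R(B3) = exp(−0.000463 × 400) = 0.830938
R(B4) = exp(−0.000236 × 400) = 0.909919
R(B5) = exp(−0.000583 × 400) = 0.791995
R(B6) = exp(−0.000487 × 400) = 0.822999
R(B7) = exp(−0.000502 × 400) = 0.818076
Parallel (B1 and B2): 1 − (1 − 0.754877)(1 − 0.933140) = 0.983611
Parallel (B4 and B5): 1 − (1 − 0.909919)(1 − 0.791995) = 0.981263
Series ([0.983611], B3, and [0.981263]): 0.983611 × 0.830938 × 0.981263 = 0.802006
Series (B6 and B7): 0.822999 × 0.818076 = 0.673276
Parallel ([0.802006] and [0.673276]): 1 − (1 − 0.802006)(1 − 0.673276) = 0.9353

0.9353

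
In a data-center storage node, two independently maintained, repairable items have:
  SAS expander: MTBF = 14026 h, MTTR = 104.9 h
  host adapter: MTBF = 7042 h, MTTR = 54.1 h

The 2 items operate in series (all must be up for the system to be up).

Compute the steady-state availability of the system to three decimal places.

A(SAS expander) = MTBF/(MTBF+MTTR) = 14026/(14026+104.9) = 0.992577
A(host adapter) = MTBF/(MTBF+MTTR) = 7042/(7042+54.1) = 0.992376
Series availability: 0.992577 × 0.992376 = 0.985

0.985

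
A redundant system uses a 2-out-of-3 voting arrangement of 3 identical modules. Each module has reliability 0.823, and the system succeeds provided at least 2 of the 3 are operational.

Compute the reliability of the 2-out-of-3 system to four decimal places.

R = Σ_{i=2}^{3} C(3,i) p^i (1−p)^{3−i} with p = 0.823
C(3,2)·0.823^2·0.177^1 = 0.359662
C(3,3)·0.823^3·0.177^0 = 0.557442
Sum = 0.9171

0.9171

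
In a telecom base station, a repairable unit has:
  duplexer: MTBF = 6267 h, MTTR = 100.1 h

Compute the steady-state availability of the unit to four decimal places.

A(duplexer) = MTBF/(MTBF+MTTR) = 6267/(6267+100.1) = 0.9843

0.9843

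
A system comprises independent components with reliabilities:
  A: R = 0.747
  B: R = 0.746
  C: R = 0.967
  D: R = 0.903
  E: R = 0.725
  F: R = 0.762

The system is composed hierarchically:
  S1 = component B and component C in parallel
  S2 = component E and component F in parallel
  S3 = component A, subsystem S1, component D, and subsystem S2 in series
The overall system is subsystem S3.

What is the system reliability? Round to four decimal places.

Parallel (B and C): 1 − (1 − 0.746000)(1 − 0.967000) = 0.991618
Parallel (E and F): 1 − (1 − 0.725000)(1 − 0.762000) = 0.934550
Series (A, [0.991618], D, and [0.934550]): 0.747000 × 0.991618 × 0.903000 × 0.934550 = 0.6251

0.6251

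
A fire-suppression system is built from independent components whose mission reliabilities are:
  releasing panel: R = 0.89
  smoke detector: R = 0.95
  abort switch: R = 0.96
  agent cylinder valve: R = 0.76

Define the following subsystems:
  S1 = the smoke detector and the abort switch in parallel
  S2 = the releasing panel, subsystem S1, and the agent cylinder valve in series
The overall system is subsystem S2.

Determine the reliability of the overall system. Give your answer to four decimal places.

0.6750

Parallel (smoke detector and abort switch): 1 − (1 − 0.950000)(1 − 0.960000) = 0.998000
Series (releasing panel, [0.998000], and agent cylinder valve): 0.890000 × 0.998000 × 0.760000 = 0.6750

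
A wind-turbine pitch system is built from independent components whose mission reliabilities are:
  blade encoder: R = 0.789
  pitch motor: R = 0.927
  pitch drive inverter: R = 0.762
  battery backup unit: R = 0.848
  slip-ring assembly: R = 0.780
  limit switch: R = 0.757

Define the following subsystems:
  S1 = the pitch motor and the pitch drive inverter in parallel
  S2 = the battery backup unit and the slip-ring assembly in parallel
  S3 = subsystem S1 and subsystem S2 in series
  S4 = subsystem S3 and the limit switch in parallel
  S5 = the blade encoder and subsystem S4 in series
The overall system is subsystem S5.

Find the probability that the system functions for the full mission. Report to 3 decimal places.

Parallel (pitch motor and pitch drive inverter): 1 − (1 − 0.92700)(1 − 0.76200) = 0.98263
Parallel (battery backup unit and slip-ring assembly): 1 − (1 − 0.84800)(1 − 0.78000) = 0.96656
Series ([0.98263] and [0.96656]): 0.98263 × 0.96656 = 0.94977
Parallel ([0.94977] and limit switch): 1 − (1 − 0.94977)(1 − 0.75700) = 0.98779
Series (blade encoder and [0.98779]): 0.78900 × 0.98779 = 0.779

0.779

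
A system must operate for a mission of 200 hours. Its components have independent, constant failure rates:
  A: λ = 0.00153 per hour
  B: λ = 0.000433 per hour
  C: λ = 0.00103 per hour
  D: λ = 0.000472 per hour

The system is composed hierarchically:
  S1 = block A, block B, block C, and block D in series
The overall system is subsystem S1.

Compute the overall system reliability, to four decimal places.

0.5001

R(A) = exp(−0.00153 × 200) = 0.736387
R(B) = exp(−0.000433 × 200) = 0.917044
R(C) = exp(−0.00103 × 200) = 0.813833
R(D) = exp(−0.000472 × 200) = 0.909919
Series (A, B, C, and D): 0.736387 × 0.917044 × 0.813833 × 0.909919 = 0.5001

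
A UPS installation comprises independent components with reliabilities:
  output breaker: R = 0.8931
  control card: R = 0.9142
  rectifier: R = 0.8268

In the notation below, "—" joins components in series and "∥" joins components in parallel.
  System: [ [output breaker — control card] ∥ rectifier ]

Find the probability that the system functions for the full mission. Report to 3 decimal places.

0.968

Series (output breaker and control card): 0.89310 × 0.91420 = 0.81647
Parallel ([0.81647] and rectifier): 1 − (1 − 0.81647)(1 − 0.82680) = 0.968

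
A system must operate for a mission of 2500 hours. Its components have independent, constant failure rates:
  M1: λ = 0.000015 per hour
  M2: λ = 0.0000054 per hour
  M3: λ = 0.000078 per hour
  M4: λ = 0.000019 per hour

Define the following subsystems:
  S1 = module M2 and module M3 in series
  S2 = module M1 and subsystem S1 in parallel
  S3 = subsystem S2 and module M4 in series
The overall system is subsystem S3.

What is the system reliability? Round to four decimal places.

R(M1) = exp(−0.000015 × 2500) = 0.963194
R(M2) = exp(−0.0000054 × 2500) = 0.986591
R(M3) = exp(−0.000078 × 2500) = 0.822835
R(M4) = exp(−0.000019 × 2500) = 0.953610
Series (M2 and M3): 0.986591 × 0.822835 = 0.811802
Parallel (M1 and [0.811802]): 1 − (1 − 0.963194)(1 − 0.811802) = 0.993073
Series ([0.993073] and M4): 0.993073 × 0.953610 = 0.9470

0.9470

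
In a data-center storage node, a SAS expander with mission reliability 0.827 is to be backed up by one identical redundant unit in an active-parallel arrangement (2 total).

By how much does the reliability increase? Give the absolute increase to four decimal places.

R_before = 0.827
R_after = 1 − (1 − 0.827)^2 = 0.9701
ΔR = 0.9701 − 0.827 = 0.1431

0.1431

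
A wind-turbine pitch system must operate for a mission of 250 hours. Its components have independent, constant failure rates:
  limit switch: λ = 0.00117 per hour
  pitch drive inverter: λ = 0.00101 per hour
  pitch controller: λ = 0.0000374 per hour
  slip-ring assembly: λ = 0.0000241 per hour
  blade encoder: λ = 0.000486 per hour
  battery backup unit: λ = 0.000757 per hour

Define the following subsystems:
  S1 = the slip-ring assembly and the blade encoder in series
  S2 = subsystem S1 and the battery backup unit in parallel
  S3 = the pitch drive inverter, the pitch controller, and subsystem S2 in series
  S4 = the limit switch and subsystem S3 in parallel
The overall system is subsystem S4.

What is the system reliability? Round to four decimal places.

0.9375

R(limit switch) = exp(−0.00117 × 250) = 0.746395
R(pitch drive inverter) = exp(−0.00101 × 250) = 0.776856
R(pitch controller) = exp(−0.0000374 × 250) = 0.990694
R(slip-ring assembly) = exp(−0.0000241 × 250) = 0.993993
R(blade encoder) = exp(−0.000486 × 250) = 0.885591
R(battery backup unit) = exp(−0.000757 × 250) = 0.827580
Series (slip-ring assembly and blade encoder): 0.993993 × 0.885591 = 0.880271
Parallel ([0.880271] and battery backup unit): 1 − (1 − 0.880271)(1 − 0.827580) = 0.979356
Series (pitch drive inverter, pitch controller, and [0.979356]): 0.776856 × 0.990694 × 0.979356 = 0.753738
Parallel (limit switch and [0.753738]): 1 − (1 − 0.746395)(1 − 0.753738) = 0.9375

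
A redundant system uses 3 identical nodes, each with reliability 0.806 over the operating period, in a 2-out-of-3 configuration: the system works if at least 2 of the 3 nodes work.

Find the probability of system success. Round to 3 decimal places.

R = Σ_{i=2}^{3} C(3,i) p^i (1−p)^{3−i} with p = 0.806
C(3,2)·0.806^2·0.194^1 = 0.37809
C(3,3)·0.806^3·0.194^0 = 0.52361
Sum = 0.902

0.902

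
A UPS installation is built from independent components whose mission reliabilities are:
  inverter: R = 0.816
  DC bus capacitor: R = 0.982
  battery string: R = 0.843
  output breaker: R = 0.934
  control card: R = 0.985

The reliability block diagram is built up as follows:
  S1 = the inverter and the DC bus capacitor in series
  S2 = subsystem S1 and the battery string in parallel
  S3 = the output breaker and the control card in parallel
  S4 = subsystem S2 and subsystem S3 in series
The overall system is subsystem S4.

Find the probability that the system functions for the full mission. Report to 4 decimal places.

Series (inverter and DC bus capacitor): 0.816000 × 0.982000 = 0.801312
Parallel ([0.801312] and battery string): 1 − (1 − 0.801312)(1 − 0.843000) = 0.968806
Parallel (output breaker and control card): 1 − (1 − 0.934000)(1 − 0.985000) = 0.999010
Series ([0.968806] and [0.999010]): 0.968806 × 0.999010 = 0.9678

0.9678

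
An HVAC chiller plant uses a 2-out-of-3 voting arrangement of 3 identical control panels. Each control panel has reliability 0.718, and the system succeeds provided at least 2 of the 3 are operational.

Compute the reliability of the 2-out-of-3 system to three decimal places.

0.806

R = Σ_{i=2}^{3} C(3,i) p^i (1−p)^{3−i} with p = 0.718
C(3,2)·0.718^2·0.282^1 = 0.43613
C(3,3)·0.718^3·0.282^0 = 0.37015
Sum = 0.806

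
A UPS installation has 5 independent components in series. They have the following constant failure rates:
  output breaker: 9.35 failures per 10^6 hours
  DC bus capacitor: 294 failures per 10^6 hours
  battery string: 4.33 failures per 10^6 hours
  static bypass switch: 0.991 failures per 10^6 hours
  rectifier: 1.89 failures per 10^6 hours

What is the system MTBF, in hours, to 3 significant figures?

Series of exponential components: λ_sys = Σ λ_i
λ_sys = 0.00000935 + 0.000294 + 0.00000433 + 0.000000991 + 0.00000189 = 3.1056e-04 /h
MTBF = 1 / λ_sys = 3220 h

3220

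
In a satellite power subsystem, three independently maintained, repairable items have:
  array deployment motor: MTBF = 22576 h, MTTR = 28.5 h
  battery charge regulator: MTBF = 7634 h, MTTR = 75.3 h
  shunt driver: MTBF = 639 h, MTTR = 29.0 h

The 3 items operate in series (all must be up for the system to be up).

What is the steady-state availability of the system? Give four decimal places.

0.9460

A(array deployment motor) = MTBF/(MTBF+MTTR) = 22576/(22576+28.5) = 0.998739
A(battery charge regulator) = MTBF/(MTBF+MTTR) = 7634/(7634+75.3) = 0.990233
A(shunt driver) = MTBF/(MTBF+MTTR) = 639/(639+29.0) = 0.956587
Series availability: 0.998739 × 0.990233 × 0.956587 = 0.9460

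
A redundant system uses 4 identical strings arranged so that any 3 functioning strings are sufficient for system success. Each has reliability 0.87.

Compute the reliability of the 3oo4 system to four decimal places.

0.9153

R = Σ_{i=3}^{4} C(4,i) p^i (1−p)^{4−i} with p = 0.87
C(4,3)·0.87^3·0.13^1 = 0.342422
C(4,4)·0.87^4·0.13^0 = 0.572898
Sum = 0.9153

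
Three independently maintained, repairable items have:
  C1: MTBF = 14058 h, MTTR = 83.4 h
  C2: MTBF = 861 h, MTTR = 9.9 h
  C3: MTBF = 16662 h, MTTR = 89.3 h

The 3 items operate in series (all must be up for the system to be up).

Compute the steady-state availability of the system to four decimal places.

0.9776

A(C1) = MTBF/(MTBF+MTTR) = 14058/(14058+83.4) = 0.994102
A(C2) = MTBF/(MTBF+MTTR) = 861/(861+9.9) = 0.988632
A(C3) = MTBF/(MTBF+MTTR) = 16662/(16662+89.3) = 0.994669
Series availability: 0.994102 × 0.988632 × 0.994669 = 0.9776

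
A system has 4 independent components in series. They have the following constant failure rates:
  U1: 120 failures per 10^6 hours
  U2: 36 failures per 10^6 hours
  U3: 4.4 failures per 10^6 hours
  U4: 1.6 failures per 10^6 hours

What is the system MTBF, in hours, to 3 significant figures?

6170

Series of exponential components: λ_sys = Σ λ_i
λ_sys = 0.00012 + 0.000036 + 0.0000044 + 0.0000016 = 1.6200e-04 /h
MTBF = 1 / λ_sys = 6170 h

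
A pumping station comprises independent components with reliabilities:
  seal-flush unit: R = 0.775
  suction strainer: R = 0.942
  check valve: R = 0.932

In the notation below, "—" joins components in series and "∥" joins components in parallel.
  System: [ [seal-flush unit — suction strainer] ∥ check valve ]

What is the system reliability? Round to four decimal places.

Series (seal-flush unit and suction strainer): 0.775000 × 0.942000 = 0.730050
Parallel ([0.730050] and check valve): 1 − (1 − 0.730050)(1 − 0.932000) = 0.9816

0.9816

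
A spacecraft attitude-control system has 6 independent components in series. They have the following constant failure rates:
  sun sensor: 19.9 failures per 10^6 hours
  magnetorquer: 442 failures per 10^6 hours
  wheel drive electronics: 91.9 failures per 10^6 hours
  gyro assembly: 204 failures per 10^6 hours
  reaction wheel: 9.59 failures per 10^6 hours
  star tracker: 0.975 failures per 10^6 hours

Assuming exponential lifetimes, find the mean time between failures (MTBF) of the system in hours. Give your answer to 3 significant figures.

1300

Series of exponential components: λ_sys = Σ λ_i
λ_sys = 0.0000199 + 0.000442 + 0.0000919 + 0.000204 + 0.00000959 + 0.000000975 = 7.6837e-04 /h
MTBF = 1 / λ_sys = 1300 h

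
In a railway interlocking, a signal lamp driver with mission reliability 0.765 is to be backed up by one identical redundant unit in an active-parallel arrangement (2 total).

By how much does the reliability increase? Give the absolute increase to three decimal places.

R_before = 0.765
R_after = 1 − (1 − 0.765)^2 = 0.945
ΔR = 0.945 − 0.765 = 0.180

0.180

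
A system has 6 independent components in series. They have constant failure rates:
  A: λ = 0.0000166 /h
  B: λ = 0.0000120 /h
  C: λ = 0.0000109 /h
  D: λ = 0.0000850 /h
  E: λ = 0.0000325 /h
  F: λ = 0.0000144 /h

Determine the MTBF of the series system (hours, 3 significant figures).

5830

Series of exponential components: λ_sys = Σ λ_i
λ_sys = 0.0000166 + 0.0000120 + 0.0000109 + 0.0000850 + 0.0000325 + 0.0000144 = 1.7140e-04 /h
MTBF = 1 / λ_sys = 5830 h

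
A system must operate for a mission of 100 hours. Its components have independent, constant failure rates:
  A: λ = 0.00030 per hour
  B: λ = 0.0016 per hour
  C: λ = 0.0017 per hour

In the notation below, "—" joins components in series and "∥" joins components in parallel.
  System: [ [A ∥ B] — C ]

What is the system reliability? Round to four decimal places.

0.8400

R(A) = exp(−0.00030 × 100) = 0.970446
R(B) = exp(−0.0016 × 100) = 0.852144
R(C) = exp(−0.0017 × 100) = 0.843665
Parallel (A and B): 1 − (1 − 0.970446)(1 − 0.852144) = 0.995630
Series ([0.995630] and C): 0.995630 × 0.843665 = 0.8400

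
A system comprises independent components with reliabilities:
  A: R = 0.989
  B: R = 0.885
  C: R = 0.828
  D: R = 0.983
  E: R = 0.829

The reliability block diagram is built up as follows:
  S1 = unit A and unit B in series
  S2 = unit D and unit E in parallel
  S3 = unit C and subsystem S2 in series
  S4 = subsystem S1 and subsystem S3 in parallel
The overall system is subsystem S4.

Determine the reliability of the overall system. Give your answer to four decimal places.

Series (A and B): 0.989000 × 0.885000 = 0.875265
Parallel (D and E): 1 − (1 − 0.983000)(1 − 0.829000) = 0.997093
Series (C and [0.997093]): 0.828000 × 0.997093 = 0.825593
Parallel ([0.875265] and [0.825593]): 1 − (1 − 0.875265)(1 − 0.825593) = 0.9782

0.9782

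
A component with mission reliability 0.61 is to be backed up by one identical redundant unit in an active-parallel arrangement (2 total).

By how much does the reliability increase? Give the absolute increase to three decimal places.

R_before = 0.61
R_after = 1 − (1 − 0.61)^2 = 0.848
ΔR = 0.848 − 0.61 = 0.238

0.238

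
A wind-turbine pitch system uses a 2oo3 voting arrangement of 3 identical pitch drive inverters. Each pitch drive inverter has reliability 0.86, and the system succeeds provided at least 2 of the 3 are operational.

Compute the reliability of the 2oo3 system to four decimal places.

R = Σ_{i=2}^{3} C(3,i) p^i (1−p)^{3−i} with p = 0.86
C(3,2)·0.86^2·0.14^1 = 0.310632
C(3,3)·0.86^3·0.14^0 = 0.636056
Sum = 0.9467

0.9467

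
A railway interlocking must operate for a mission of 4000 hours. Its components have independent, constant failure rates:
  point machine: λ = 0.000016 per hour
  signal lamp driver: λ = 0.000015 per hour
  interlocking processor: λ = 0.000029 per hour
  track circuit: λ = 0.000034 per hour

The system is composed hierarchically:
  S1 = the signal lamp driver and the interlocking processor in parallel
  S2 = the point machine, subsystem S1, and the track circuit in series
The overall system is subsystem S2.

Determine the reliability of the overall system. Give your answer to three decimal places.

R(point machine) = exp(−0.000016 × 4000) = 0.93800
R(signal lamp driver) = exp(−0.000015 × 4000) = 0.94176
R(interlocking processor) = exp(−0.000029 × 4000) = 0.89048
R(track circuit) = exp(−0.000034 × 4000) = 0.87284
Parallel (signal lamp driver and interlocking processor): 1 − (1 − 0.94176)(1 − 0.89048) = 0.99362
Series (point machine, [0.99362], and track circuit): 0.93800 × 0.99362 × 0.87284 = 0.814

0.814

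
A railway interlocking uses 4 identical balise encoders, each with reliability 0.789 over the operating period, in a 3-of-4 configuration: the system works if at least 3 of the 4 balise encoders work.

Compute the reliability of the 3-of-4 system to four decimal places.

0.8021

R = Σ_{i=3}^{4} C(4,i) p^i (1−p)^{4−i} with p = 0.789
C(4,3)·0.789^3·0.211^1 = 0.414547
C(4,4)·0.789^4·0.211^0 = 0.387532
Sum = 0.8021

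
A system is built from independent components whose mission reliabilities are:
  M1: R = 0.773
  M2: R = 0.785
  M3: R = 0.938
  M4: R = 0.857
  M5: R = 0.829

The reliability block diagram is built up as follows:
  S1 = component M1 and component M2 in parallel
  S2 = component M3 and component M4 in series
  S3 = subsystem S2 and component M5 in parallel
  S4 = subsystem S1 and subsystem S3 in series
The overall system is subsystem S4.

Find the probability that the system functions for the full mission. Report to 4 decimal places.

Parallel (M1 and M2): 1 − (1 − 0.773000)(1 − 0.785000) = 0.951195
Series (M3 and M4): 0.938000 × 0.857000 = 0.803866
Parallel ([0.803866] and M5): 1 − (1 − 0.803866)(1 − 0.829000) = 0.966461
Series ([0.951195] and [0.966461]): 0.951195 × 0.966461 = 0.9193

0.9193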